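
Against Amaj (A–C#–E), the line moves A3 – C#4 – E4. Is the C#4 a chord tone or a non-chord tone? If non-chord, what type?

A major triad contains A, C#, E; C# is the third, so it is a chord tone.

Chord tone (the third of A major triad).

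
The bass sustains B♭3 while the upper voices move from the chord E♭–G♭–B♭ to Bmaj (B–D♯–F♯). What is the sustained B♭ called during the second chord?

Pedal tone (pedal point).

The harmony at that moment is B major triad (B, D♯, F♯); B♭3 is not a chord tone.
It is held over (the same pitch as the preceding B♭3) and then sustained as the same pitch into the next harmony.
Sustained through a change of harmony — a pedal tone.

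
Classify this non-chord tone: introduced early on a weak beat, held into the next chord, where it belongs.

Anticipation.

Approach: ahead of the chord change (typically by step), so it is dissonant against the current harmony. Departure: none — the same pitch is restated or held and is a chord tone of the new harmony.
Dissonant first, consonant once the harmony catches up: the note simply arrives early — an anticipation. (The reverse timing, consonant first and dissonant after the change, would be a suspension or retardation.)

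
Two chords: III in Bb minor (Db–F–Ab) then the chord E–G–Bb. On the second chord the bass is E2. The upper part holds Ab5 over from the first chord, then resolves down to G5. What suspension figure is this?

At the second chord the bass is E2. The suspended Ab5 lies a fourth above the bass; after resolving down by step to G5, the interval above the bass becomes a third.
Suspension figures are named by those two intervals: 4–3.

4–3 suspension.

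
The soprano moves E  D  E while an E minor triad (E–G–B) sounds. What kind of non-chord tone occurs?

D is a neighbor tone.

The harmony at that moment is E minor triad (E, G, B); D is not a chord tone.
It is approached by step down from E and left by step up to E.
Step away and step back to the same note — a neighbor tone (lower neighbor).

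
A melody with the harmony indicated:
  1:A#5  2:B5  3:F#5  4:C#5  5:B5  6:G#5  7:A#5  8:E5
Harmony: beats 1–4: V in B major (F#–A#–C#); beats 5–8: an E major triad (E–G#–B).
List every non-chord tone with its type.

B5 (beat 2) — escape tone; A#5 (beat 7) — escape tone.

The harmony at that moment is F# major triad (F#, A#, C#); B5 is not a chord tone.
It is approached by step up from A#5 and left by leap down to F#5.
Step in, leap out — an escape tone.
The harmony at that moment is E major triad (E, G#, B); A#5 is not a chord tone.
It is approached by step up from G#5 and left by leap down to E5.
Step in, leap out — an escape tone.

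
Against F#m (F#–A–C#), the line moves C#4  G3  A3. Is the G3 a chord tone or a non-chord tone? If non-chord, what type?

The harmony at that moment is F# minor triad (F#, A, C#); G3 is not a chord tone.
It is approached by leap down from C#4 and left by step up to A3.
Leap in, step out — an appoggiatura.

Non-chord tone — an appoggiatura.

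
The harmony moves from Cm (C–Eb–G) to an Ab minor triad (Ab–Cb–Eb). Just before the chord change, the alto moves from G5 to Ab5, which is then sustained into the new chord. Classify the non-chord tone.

The harmony at that moment is C minor triad (C, Eb, G); Ab5 is not a chord tone.
It is approached by step up from G5 and then sustained as the same pitch into the next harmony.
Arriving early and becoming a chord tone when the harmony changes — an anticipation.

Ab5 is an anticipation.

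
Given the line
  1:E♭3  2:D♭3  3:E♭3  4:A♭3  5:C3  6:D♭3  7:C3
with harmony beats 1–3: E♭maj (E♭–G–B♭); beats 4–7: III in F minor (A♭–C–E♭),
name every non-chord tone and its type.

The harmony at that moment is E♭ major triad (E♭, G, B♭); D♭3 is not a chord tone.
It is approached by step down from E♭3 and left by step up to E♭3.
Step away and step back to the same note — a neighbor tone (lower neighbor).
The harmony at that moment is A♭ major triad (A♭, C, E♭); D♭3 is not a chord tone.
It is approached by step up from C3 and left by step down to C3.
Step away and step back to the same note — a neighbor tone (upper neighbor).

D♭3 (beat 2) — neighbor tone; D♭3 (beat 6) — neighbor tone.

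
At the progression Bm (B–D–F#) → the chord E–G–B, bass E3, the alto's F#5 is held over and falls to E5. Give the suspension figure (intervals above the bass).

At the second chord the bass is E3. The suspended F#5 lies a ninth above the bass; after resolving down by step to E5, the interval above the bass becomes an octave.
Suspension figures are named by those two intervals: 9–8.

9–8 suspension.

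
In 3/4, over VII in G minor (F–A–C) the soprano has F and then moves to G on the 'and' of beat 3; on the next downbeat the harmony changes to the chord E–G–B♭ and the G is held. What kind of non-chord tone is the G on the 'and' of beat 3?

The harmony at that moment is F major triad (F, A, C); G is not a chord tone.
It is approached by step up from F and then sustained as the same pitch into the next harmony.
Arriving early and becoming a chord tone when the harmony changes — an anticipation.

Anticipation.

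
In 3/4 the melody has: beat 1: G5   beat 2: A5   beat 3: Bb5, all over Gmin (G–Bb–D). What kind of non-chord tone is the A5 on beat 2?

The harmony at that moment is G minor triad (G, Bb, D); A5 is not a chord tone.
It is approached by step up from G5 and left by step up to Bb5.
Step in, step out in the same direction — a passing tone.

Passing tone.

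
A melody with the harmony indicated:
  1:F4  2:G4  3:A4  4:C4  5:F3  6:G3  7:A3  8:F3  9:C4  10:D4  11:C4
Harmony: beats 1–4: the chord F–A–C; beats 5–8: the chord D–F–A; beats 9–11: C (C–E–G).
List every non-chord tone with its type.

The harmony at that moment is F major triad (F, A, C); G4 is not a chord tone.
It is approached by step up from F4 and left by step up to A4.
Step in, step out in the same direction — a passing tone.
The harmony at that moment is D minor triad (D, F, A); G3 is not a chord tone.
It is approached by step up from F3 and left by step up to A3.
Step in, step out in the same direction — a passing tone.
The harmony at that moment is C major triad (C, E, G); D4 is not a chord tone.
It is approached by step up from C4 and left by step down to C4.
Step away and step back to the same note — a neighbor tone (upper neighbor).

G4 (beat 2) — passing tone; G3 (beat 6) — passing tone; D4 (beat 10) — neighbor tone.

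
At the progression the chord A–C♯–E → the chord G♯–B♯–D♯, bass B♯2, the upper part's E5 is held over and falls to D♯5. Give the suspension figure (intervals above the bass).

At the second chord the bass is B♯2. The suspended E5 lies a fourth above the bass; after resolving down by step to D♯5, the interval above the bass becomes a third.
Suspension figures are named by those two intervals: 4–3.

4–3 suspension.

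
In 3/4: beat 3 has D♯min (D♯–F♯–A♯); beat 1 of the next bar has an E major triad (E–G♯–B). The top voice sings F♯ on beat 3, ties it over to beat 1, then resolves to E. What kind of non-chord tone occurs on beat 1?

Suspension.

The harmony at that moment is E major triad (E, G♯, B); F♯ is not a chord tone.
It is held over (the same pitch as the preceding F♯) and left by step down to E.
Held over from the previous chord and resolving down by step — a suspension.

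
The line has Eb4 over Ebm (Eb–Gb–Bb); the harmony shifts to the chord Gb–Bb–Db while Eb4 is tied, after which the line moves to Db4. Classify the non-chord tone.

The harmony at that moment is Gb major triad (Gb, Bb, Db); Eb4 is not a chord tone.
It is held over (the same pitch as the preceding Eb4) and left by step down to Db4.
Held over from the previous chord and resolving down by step — a suspension.

Eb4 is a suspension.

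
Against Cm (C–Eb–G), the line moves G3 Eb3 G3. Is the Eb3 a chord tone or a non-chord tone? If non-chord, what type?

Chord tone (the third of C minor triad).

C minor triad contains C, Eb, G; Eb is the third, so it is a chord tone.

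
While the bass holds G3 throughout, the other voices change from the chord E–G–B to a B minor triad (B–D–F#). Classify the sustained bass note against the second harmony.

The harmony at that moment is B minor triad (B, D, F#); G3 is not a chord tone.
It is held over (the same pitch as the preceding G3) and then sustained as the same pitch into the next harmony.
Sustained through a change of harmony — a pedal tone.

Pedal tone (pedal point).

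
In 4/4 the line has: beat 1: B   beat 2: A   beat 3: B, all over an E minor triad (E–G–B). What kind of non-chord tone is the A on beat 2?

Lower neighbor tone.

The harmony at that moment is E minor triad (E, G, B); A is not a chord tone.
It is approached by step down from B and left by step up to B.
Step away and step back to the same note — a neighbor tone (lower neighbor).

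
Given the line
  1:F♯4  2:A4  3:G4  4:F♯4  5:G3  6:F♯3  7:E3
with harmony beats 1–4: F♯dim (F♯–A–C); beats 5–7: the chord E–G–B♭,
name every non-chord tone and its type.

G4 (beat 3) — passing tone; F♯3 (beat 6) — passing tone.

The harmony at that moment is F♯ diminished triad (F♯, A, C); G4 is not a chord tone.
It is approached by step down from A4 and left by step down to F♯4.
Step in, step out in the same direction — a passing tone.
The harmony at that moment is E diminished triad (E, G, B♭); F♯3 is not a chord tone.
It is approached by step down from G3 and left by step down to E3.
Step in, step out in the same direction — a passing tone.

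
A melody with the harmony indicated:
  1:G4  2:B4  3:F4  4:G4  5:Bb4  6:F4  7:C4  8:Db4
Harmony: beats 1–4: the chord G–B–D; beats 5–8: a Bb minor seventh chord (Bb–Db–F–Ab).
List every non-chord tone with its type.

F4 (beat 3) — appoggiatura; C4 (beat 7) — appoggiatura.

The harmony at that moment is G major triad (G, B, D); F4 is not a chord tone.
It is approached by leap down from B4 and left by step up to G4.
Leap in, step out — an appoggiatura.
The harmony at that moment is Bb minor seventh chord (Bb, Db, F, Ab); C4 is not a chord tone.
It is approached by leap down from F4 and left by step up to Db4.
Leap in, step out — an appoggiatura.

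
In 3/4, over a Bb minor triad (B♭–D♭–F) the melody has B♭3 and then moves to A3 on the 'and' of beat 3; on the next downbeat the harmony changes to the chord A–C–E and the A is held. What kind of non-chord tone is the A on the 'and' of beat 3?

Anticipation.

The harmony at that moment is B♭ minor triad (B♭, D♭, F); A3 is not a chord tone.
It is approached by step down from B♭3 and then sustained as the same pitch into the next harmony.
Arriving early and becoming a chord tone when the harmony changes — an anticipation.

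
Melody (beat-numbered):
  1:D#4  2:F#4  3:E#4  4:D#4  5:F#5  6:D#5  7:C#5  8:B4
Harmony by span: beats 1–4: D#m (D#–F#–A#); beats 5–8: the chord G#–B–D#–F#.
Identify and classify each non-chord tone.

The harmony at that moment is D# minor triad (D#, F#, A#); E#4 is not a chord tone.
It is approached by step down from F#4 and left by step down to D#4.
Step in, step out in the same direction — a passing tone.
The harmony at that moment is G# minor seventh chord (G#, B, D#, F#); C#5 is not a chord tone.
It is approached by step down from D#5 and left by step down to B4.
Step in, step out in the same direction — a passing tone.

E#4 (beat 3) — passing tone; C#5 (beat 7) — passing tone.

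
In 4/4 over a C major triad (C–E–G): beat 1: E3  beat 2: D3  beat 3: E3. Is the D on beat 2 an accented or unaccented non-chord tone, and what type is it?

The harmony at that moment is C major triad (C, E, G); D3 is not a chord tone.
It is approached by step down from E3 and left by step up to E3.
Step away and step back to the same note — a neighbor tone (lower neighbor).
It falls on a weak beat, so it is unaccented.

Unaccented neighbor tone.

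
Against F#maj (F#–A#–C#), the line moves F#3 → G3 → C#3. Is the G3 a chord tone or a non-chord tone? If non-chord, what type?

Non-chord tone — an escape tone.

The harmony at that moment is F# major triad (F#, A#, C#); G3 is not a chord tone.
It is approached by step up from F#3 and left by leap down to C#3.
Step in, leap out — an escape tone.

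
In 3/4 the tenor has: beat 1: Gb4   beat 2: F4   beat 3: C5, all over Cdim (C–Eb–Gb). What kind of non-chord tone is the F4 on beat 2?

Escape tone.

The harmony at that moment is C diminished triad (C, Eb, Gb); F4 is not a chord tone.
It is approached by step down from Gb4 and left by leap up to C5.
Step in, leap out, on a weak beat — an escape tone.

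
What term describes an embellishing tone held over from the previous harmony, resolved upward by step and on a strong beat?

Retardation.

Approach: by preparation — the pitch is first a chord tone, then held (tied or repeated) while the harmony changes under it. Departure: up by step. Metric position: strong.
A prepared dissonance that resolves upward by step — a retardation. (The same figure resolving downward would be a suspension.)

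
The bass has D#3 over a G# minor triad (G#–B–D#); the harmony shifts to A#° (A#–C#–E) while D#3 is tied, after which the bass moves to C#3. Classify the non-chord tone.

D#3 is a suspension.

The harmony at that moment is A# diminished triad (A#, C#, E); D#3 is not a chord tone.
It is held over (the same pitch as the preceding D#3) and left by step down to C#3.
Held over from the previous chord and resolving down by step — a suspension.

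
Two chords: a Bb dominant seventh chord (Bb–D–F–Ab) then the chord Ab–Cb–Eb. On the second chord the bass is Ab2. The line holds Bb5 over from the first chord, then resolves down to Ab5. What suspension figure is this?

9–8 suspension.

At the second chord the bass is Ab2. The suspended Bb5 lies a ninth above the bass; after resolving down by step to Ab5, the interval above the bass becomes an octave.
Suspension figures are named by those two intervals: 9–8.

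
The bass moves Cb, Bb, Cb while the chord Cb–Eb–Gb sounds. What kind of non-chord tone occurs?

The harmony at that moment is Cb major triad (Cb, Eb, Gb); Bb is not a chord tone.
It is approached by step down from Cb and left by step up to Cb.
Step away and step back to the same note — a neighbor tone (lower neighbor).

Bb is a neighbor tone.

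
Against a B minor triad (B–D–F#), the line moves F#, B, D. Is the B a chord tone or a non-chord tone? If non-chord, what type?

B minor triad contains B, D, F#; B is the root, so it is a chord tone.

Chord tone (the root of B minor triad).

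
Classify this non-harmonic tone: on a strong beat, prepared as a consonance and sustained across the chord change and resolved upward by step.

Retardation.

Approach: by preparation — the pitch is first a chord tone, then held (tied or repeated) while the harmony changes under it. Departure: up by step. Metric position: strong.
A prepared dissonance that resolves upward by step — a retardation. (The same figure resolving downward would be a suspension.)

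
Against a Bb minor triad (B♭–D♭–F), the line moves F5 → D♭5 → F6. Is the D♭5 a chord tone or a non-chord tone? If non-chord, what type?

Bb minor triad contains B♭, D♭, F; D♭ is the third, so it is a chord tone.

Chord tone (the third of Bb minor triad).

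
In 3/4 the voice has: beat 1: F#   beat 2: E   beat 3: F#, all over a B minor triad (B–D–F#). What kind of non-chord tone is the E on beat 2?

The harmony at that moment is B minor triad (B, D, F#); E is not a chord tone.
It is approached by step down from F# and left by step up to F#.
Step away and step back to the same note — a neighbor tone (lower neighbor).

Lower neighbor tone.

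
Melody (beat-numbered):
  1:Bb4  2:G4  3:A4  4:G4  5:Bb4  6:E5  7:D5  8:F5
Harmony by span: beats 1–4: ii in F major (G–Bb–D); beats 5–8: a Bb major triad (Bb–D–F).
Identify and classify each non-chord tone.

A4 (beat 3) — neighbor tone; E5 (beat 6) — appoggiatura.

The harmony at that moment is G minor triad (G, Bb, D); A4 is not a chord tone.
It is approached by step up from G4 and left by step down to G4.
Step away and step back to the same note — a neighbor tone (upper neighbor).
The harmony at that moment is Bb major triad (Bb, D, F); E5 is not a chord tone.
It is approached by leap up from Bb4 and left by step down to D5.
Leap in, step out — an appoggiatura.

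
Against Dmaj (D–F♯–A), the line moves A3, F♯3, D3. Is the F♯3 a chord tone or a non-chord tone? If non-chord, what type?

D major triad contains D, F♯, A; F♯ is the third, so it is a chord tone.

Chord tone (the third of D major triad).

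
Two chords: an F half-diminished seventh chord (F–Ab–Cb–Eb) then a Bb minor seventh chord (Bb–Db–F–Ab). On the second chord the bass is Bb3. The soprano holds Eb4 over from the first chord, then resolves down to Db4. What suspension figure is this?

At the second chord the bass is Bb3. The suspended Eb4 lies a fourth above the bass; after resolving down by step to Db4, the interval above the bass becomes a third.
Suspension figures are named by those two intervals: 4–3.

4–3 suspension.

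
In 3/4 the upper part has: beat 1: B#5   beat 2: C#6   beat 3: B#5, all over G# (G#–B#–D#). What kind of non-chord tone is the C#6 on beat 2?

Upper neighbor tone.

The harmony at that moment is G# major triad (G#, B#, D#); C#6 is not a chord tone.
It is approached by step up from B#5 and left by step down to B#5.
Step away and step back to the same note — a neighbor tone (upper neighbor).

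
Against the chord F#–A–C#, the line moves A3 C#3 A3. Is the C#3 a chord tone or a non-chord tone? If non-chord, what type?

Chord tone (the fifth of F# minor triad).

F# minor triad contains F#, A, C#; C# is the fifth, so it is a chord tone.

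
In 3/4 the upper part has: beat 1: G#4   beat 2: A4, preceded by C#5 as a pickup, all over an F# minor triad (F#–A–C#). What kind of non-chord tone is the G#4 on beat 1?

The harmony at that moment is F# minor triad (F#, A, C#); G#4 is not a chord tone.
It is approached by leap down from C#5 and left by step up to A4.
Leap in, step out, metrically accented — an appoggiatura.

Appoggiatura.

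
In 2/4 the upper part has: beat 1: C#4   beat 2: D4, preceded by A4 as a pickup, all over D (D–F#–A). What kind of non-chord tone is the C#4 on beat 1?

The harmony at that moment is D major triad (D, F#, A); C#4 is not a chord tone.
It is approached by leap down from A4 and left by step up to D4.
Leap in, step out, metrically accented — an appoggiatura.

Appoggiatura.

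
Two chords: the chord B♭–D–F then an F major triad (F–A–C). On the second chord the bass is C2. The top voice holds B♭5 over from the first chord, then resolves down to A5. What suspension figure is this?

7–6 suspension.

At the second chord the bass is C2. The suspended B♭5 lies a seventh above the bass; after resolving down by step to A5, the interval above the bass becomes a sixth.
Suspension figures are named by those two intervals: 7–6.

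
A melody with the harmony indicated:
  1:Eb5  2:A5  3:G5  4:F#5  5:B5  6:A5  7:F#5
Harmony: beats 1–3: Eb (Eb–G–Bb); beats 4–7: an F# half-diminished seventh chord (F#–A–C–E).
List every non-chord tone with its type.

The harmony at that moment is Eb major triad (Eb, G, Bb); A5 is not a chord tone.
It is approached by leap up from Eb5 and left by step down to G5.
Leap in, step out — an appoggiatura.
The harmony at that moment is F# half-diminished seventh chord (F#, A, C, E); B5 is not a chord tone.
It is approached by leap up from F#5 and left by step down to A5.
Leap in, step out — an appoggiatura.

A5 (beat 2) — appoggiatura; B5 (beat 5) — appoggiatura.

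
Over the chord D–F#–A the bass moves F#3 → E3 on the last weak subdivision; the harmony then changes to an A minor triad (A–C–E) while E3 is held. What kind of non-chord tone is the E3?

E3 is an anticipation.

The harmony at that moment is D major triad (D, F#, A); E3 is not a chord tone.
It is approached by step down from F#3 and then sustained as the same pitch into the next harmony.
Arriving early and becoming a chord tone when the harmony changes — an anticipation.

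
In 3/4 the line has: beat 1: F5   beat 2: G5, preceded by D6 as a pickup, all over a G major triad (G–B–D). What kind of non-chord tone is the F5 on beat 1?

Appoggiatura.

The harmony at that moment is G major triad (G, B, D); F5 is not a chord tone.
It is approached by leap down from D6 and left by step up to G5.
Leap in, step out, metrically accented — an appoggiatura.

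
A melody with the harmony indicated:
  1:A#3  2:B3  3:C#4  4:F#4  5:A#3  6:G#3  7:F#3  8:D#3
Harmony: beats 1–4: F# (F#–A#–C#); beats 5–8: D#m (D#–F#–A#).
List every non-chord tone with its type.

The harmony at that moment is F# major triad (F#, A#, C#); B3 is not a chord tone.
It is approached by step up from A#3 and left by step up to C#4.
Step in, step out in the same direction — a passing tone.
The harmony at that moment is D# minor triad (D#, F#, A#); G#3 is not a chord tone.
It is approached by step down from A#3 and left by step down to F#3.
Step in, step out in the same direction — a passing tone.

B3 (beat 2) — passing tone; G#3 (beat 6) — passing tone.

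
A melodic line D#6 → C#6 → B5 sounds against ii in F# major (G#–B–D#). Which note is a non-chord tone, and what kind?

C#6 is a passing tone.

The harmony at that moment is G# minor triad (G#, B, D#); C#6 is not a chord tone.
It is approached by step down from D#6 and left by step down to B5.
Step in, step out in the same direction — a passing tone.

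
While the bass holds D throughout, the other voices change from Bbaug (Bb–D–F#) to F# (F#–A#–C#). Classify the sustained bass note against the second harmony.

Pedal tone (pedal point).

The harmony at that moment is F# major triad (F#, A#, C#); D is not a chord tone.
It is held over (the same pitch as the preceding D) and then sustained as the same pitch into the next harmony.
Sustained through a change of harmony — a pedal tone.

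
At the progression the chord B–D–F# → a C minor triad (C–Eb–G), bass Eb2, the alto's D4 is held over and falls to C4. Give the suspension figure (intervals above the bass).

At the second chord the bass is Eb2. The suspended D4 lies a seventh above the bass; after resolving down by step to C4, the interval above the bass becomes a sixth.
Suspension figures are named by those two intervals: 7–6.

7–6 suspension.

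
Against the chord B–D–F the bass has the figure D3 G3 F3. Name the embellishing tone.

G3 is an appoggiatura.

The harmony at that moment is B diminished triad (B, D, F); G3 is not a chord tone.
It is approached by leap up from D3 and left by step down to F3.
Leap in, step out — an appoggiatura.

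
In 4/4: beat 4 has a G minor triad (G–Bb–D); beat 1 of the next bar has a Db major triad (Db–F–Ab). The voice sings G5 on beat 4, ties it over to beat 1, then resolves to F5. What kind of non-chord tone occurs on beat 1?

Suspension.

The harmony at that moment is Db major triad (Db, F, Ab); G5 is not a chord tone.
It is held over (the same pitch as the preceding G5) and left by step down to F5.
Held over from the previous chord and resolving down by step — a suspension.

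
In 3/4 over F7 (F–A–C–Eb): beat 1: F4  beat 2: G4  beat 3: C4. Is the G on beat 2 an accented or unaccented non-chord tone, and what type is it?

The harmony at that moment is F dominant seventh chord (F, A, C, Eb); G4 is not a chord tone.
It is approached by step up from F4 and left by leap down to C4.
Step in, leap out — an escape tone.
It falls on a weak beat, so it is unaccented.

Unaccented escape tone.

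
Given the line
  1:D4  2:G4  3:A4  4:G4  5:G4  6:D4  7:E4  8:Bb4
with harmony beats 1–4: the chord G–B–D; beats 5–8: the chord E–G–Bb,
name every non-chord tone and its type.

A4 (beat 3) — neighbor tone; D4 (beat 6) — appoggiatura.

The harmony at that moment is G major triad (G, B, D); A4 is not a chord tone.
It is approached by step up from G4 and left by step down to G4.
Step away and step back to the same note — a neighbor tone (upper neighbor).
The harmony at that moment is E diminished triad (E, G, Bb); D4 is not a chord tone.
It is approached by leap down from G4 and left by step up to E4.
Leap in, step out — an appoggiatura.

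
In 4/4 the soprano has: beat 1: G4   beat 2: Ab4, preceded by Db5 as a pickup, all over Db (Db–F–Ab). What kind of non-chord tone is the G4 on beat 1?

The harmony at that moment is Db major triad (Db, F, Ab); G4 is not a chord tone.
It is approached by leap down from Db5 and left by step up to Ab4.
Leap in, step out, metrically accented — an appoggiatura.

Appoggiatura.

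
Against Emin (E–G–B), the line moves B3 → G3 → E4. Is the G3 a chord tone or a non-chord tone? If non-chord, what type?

E minor triad contains E, G, B; G is the third, so it is a chord tone.

Chord tone (the third of E minor triad).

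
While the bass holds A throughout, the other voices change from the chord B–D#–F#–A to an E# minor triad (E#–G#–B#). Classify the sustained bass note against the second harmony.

The harmony at that moment is E# minor triad (E#, G#, B#); A is not a chord tone.
It is held over (the same pitch as the preceding A) and then sustained as the same pitch into the next harmony.
Sustained through a change of harmony — a pedal tone.

Pedal tone (pedal point).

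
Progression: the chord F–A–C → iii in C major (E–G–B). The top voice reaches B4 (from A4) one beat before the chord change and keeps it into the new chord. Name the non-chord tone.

The harmony at that moment is F major triad (F, A, C); B4 is not a chord tone.
It is approached by step up from A4 and then sustained as the same pitch into the next harmony.
Arriving early and becoming a chord tone when the harmony changes — an anticipation.

B4 is an anticipation.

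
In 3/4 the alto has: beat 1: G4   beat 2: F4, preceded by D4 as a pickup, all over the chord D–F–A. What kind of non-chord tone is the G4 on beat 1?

The harmony at that moment is D minor triad (D, F, A); G4 is not a chord tone.
It is approached by leap up from D4 and left by step down to F4.
Leap in, step out, metrically accented — an appoggiatura.

Appoggiatura.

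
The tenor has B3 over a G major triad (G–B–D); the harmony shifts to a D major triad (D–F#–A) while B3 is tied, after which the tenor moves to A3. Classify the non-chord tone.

B3 is a suspension.

The harmony at that moment is D major triad (D, F#, A); B3 is not a chord tone.
It is held over (the same pitch as the preceding B3) and left by step down to A3.
Held over from the previous chord and resolving down by step — a suspension.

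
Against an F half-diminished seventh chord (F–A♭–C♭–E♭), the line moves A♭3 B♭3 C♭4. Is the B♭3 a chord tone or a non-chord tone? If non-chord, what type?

Non-chord tone — a passing tone.

The harmony at that moment is F half-diminished seventh chord (F, A♭, C♭, E♭); B♭3 is not a chord tone.
It is approached by step up from A♭3 and left by step up to C♭4.
Step in, step out in the same direction — a passing tone.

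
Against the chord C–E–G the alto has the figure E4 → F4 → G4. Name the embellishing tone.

The harmony at that moment is C major triad (C, E, G); F4 is not a chord tone.
It is approached by step up from E4 and left by step up to G4.
Step in, step out in the same direction — a passing tone.

F4 is a passing tone.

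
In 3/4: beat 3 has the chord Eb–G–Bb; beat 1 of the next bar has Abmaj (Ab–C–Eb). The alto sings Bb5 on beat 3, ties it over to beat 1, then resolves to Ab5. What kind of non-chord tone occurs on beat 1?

Suspension.

The harmony at that moment is Ab major triad (Ab, C, Eb); Bb5 is not a chord tone.
It is held over (the same pitch as the preceding Bb5) and left by step down to Ab5.
Held over from the previous chord and resolving down by step — a suspension.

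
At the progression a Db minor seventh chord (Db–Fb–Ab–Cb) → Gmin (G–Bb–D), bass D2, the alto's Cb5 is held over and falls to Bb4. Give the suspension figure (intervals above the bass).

At the second chord the bass is D2. The suspended Cb5 lies a seventh above the bass; after resolving down by step to Bb4, the interval above the bass becomes a sixth.
Suspension figures are named by those two intervals: 7–6.

7–6 suspension.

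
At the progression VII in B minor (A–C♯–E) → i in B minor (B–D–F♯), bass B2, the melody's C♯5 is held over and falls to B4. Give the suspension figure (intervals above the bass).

9–8 suspension.

At the second chord the bass is B2. The suspended C♯5 lies a ninth above the bass; after resolving down by step to B4, the interval above the bass becomes an octave.
Suspension figures are named by those two intervals: 9–8.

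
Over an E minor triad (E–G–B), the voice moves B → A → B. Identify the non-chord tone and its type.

The harmony at that moment is E minor triad (E, G, B); A is not a chord tone.
It is approached by step down from B and left by step up to B.
Step away and step back to the same note — a neighbor tone (lower neighbor).

A is a neighbor tone.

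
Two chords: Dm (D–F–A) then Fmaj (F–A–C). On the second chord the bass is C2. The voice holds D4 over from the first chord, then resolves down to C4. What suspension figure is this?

9–8 suspension.

At the second chord the bass is C2. The suspended D4 lies a ninth above the bass; after resolving down by step to C4, the interval above the bass becomes an octave.
Suspension figures are named by those two intervals: 9–8.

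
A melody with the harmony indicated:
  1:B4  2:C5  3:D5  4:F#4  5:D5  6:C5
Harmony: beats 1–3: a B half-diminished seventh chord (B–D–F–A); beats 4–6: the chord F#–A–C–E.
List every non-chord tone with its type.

C5 (beat 2) — passing tone; D5 (beat 5) — appoggiatura.

The harmony at that moment is B half-diminished seventh chord (B, D, F, A); C5 is not a chord tone.
It is approached by step up from B4 and left by step up to D5.
Step in, step out in the same direction — a passing tone.
The harmony at that moment is F# half-diminished seventh chord (F#, A, C, E); D5 is not a chord tone.
It is approached by leap up from F#4 and left by step down to C5.
Leap in, step out — an appoggiatura.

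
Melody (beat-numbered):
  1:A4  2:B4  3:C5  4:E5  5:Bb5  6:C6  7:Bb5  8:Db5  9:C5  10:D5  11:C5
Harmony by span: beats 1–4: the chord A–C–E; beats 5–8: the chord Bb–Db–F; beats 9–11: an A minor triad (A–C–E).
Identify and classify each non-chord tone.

B4 (beat 2) — passing tone; C6 (beat 6) — neighbor tone; D5 (beat 10) — neighbor tone.

The harmony at that moment is A minor triad (A, C, E); B4 is not a chord tone.
It is approached by step up from A4 and left by step up to C5.
Step in, step out in the same direction — a passing tone.
The harmony at that moment is Bb minor triad (Bb, Db, F); C6 is not a chord tone.
It is approached by step up from Bb5 and left by step down to Bb5.
Step away and step back to the same note — a neighbor tone (upper neighbor).
The harmony at that moment is A minor triad (A, C, E); D5 is not a chord tone.
It is approached by step up from C5 and left by step down to C5.
Step away and step back to the same note — a neighbor tone (upper neighbor).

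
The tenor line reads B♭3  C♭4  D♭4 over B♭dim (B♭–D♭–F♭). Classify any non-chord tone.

The harmony at that moment is B♭ diminished triad (B♭, D♭, F♭); C♭4 is not a chord tone.
It is approached by step up from B♭3 and left by step up to D♭4.
Step in, step out in the same direction — a passing tone.

C♭4 is a passing tone.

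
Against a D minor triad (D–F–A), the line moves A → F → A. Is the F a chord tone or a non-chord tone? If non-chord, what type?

Chord tone (the third of D minor triad).

D minor triad contains D, F, A; F is the third, so it is a chord tone.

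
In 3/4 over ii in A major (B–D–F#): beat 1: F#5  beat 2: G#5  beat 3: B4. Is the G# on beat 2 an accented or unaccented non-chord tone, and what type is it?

Unaccented escape tone.

The harmony at that moment is B minor triad (B, D, F#); G#5 is not a chord tone.
It is approached by step up from F#5 and left by leap down to B4.
Step in, leap out — an escape tone.
It falls on a weak beat, so it is unaccented.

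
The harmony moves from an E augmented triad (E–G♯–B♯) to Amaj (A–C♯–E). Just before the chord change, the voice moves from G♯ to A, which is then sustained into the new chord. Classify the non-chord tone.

The harmony at that moment is E augmented triad (E, G♯, B♯); A is not a chord tone.
It is approached by step up from G♯ and then sustained as the same pitch into the next harmony.
Arriving early and becoming a chord tone when the harmony changes — an anticipation.

A is an anticipation.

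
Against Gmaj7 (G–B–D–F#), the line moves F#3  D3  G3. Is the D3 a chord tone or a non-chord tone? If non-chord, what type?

Chord tone (the fifth of G major seventh chord).

G major seventh chord contains G, B, D, F#; D is the fifth, so it is a chord tone.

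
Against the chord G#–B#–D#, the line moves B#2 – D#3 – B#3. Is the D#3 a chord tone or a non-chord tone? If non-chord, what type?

G# major triad contains G#, B#, D#; D# is the fifth, so it is a chord tone.

Chord tone (the fifth of G# major triad).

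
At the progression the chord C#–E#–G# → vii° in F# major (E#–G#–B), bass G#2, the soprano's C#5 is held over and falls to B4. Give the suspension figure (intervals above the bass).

4–3 suspension.

At the second chord the bass is G#2. The suspended C#5 lies a fourth above the bass; after resolving down by step to B4, the interval above the bass becomes a third.
Suspension figures are named by those two intervals: 4–3.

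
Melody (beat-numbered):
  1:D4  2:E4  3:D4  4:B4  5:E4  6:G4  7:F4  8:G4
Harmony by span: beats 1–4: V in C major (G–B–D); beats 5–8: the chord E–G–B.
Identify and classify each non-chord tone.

The harmony at that moment is G major triad (G, B, D); E4 is not a chord tone.
It is approached by step up from D4 and left by step down to D4.
Step away and step back to the same note — a neighbor tone (upper neighbor).
The harmony at that moment is E minor triad (E, G, B); F4 is not a chord tone.
It is approached by step down from G4 and left by step up to G4.
Step away and step back to the same note — a neighbor tone (lower neighbor).

E4 (beat 2) — neighbor tone; F4 (beat 7) — neighbor tone.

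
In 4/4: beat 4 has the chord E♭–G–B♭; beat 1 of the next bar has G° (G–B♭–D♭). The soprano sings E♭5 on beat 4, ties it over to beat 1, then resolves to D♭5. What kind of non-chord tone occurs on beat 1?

The harmony at that moment is G diminished triad (G, B♭, D♭); E♭5 is not a chord tone.
It is held over (the same pitch as the preceding E♭5) and left by step down to D♭5.
Held over from the previous chord and resolving down by step — a suspension.

Suspension.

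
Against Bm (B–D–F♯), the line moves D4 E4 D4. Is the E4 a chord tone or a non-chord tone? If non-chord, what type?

Non-chord tone — a neighbor tone.

The harmony at that moment is B minor triad (B, D, F♯); E4 is not a chord tone.
It is approached by step up from D4 and left by step down to D4.
Step away and step back to the same note — a neighbor tone (upper neighbor).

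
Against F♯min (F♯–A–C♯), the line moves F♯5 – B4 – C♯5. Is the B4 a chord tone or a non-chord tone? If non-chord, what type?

Non-chord tone — an appoggiatura.

The harmony at that moment is F♯ minor triad (F♯, A, C♯); B4 is not a chord tone.
It is approached by leap down from F♯5 and left by step up to C♯5.
Leap in, step out — an appoggiatura.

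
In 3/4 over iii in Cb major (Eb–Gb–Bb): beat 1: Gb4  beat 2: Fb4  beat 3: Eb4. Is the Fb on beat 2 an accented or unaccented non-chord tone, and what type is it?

Unaccented passing tone.

The harmony at that moment is Eb minor triad (Eb, Gb, Bb); Fb4 is not a chord tone.
It is approached by step down from Gb4 and left by step down to Eb4.
Step in, step out in the same direction — a passing tone.
It falls on a weak beat, so it is unaccented.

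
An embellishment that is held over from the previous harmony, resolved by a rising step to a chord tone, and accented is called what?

Approach: by preparation — the pitch is first a chord tone, then held (tied or repeated) while the harmony changes under it. Departure: up by step. Metric position: strong.
A prepared dissonance that resolves upward by step — a retardation. (The same figure resolving downward would be a suspension.)

Retardation.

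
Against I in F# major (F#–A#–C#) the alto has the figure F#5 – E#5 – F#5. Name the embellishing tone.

E#5 is a neighbor tone.

The harmony at that moment is F# major triad (F#, A#, C#); E#5 is not a chord tone.
It is approached by step down from F#5 and left by step up to F#5.
Step away and step back to the same note — a neighbor tone (lower neighbor).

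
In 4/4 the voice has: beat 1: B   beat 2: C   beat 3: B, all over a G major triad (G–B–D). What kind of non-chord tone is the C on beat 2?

Upper neighbor tone.

The harmony at that moment is G major triad (G, B, D); C is not a chord tone.
It is approached by step up from B and left by step down to B.
Step away and step back to the same note — a neighbor tone (upper neighbor).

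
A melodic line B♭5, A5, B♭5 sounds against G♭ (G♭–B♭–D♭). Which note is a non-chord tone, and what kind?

A5 is a neighbor tone.

The harmony at that moment is G♭ major triad (G♭, B♭, D♭); A5 is not a chord tone.
It is approached by step down from B♭5 and left by step up to B♭5.
Step away and step back to the same note — a neighbor tone (lower neighbor).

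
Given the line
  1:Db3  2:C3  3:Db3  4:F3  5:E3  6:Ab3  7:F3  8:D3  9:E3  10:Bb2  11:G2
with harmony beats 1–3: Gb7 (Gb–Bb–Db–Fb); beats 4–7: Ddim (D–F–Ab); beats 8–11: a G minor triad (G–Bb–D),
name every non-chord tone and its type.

C3 (beat 2) — neighbor tone; E3 (beat 5) — escape tone; E3 (beat 9) — escape tone.

The harmony at that moment is Gb dominant seventh chord (Gb, Bb, Db, Fb); C3 is not a chord tone.
It is approached by step down from Db3 and left by step up to Db3.
Step away and step back to the same note — a neighbor tone (lower neighbor).
The harmony at that moment is D diminished triad (D, F, Ab); E3 is not a chord tone.
It is approached by step down from F3 and left by leap up to Ab3.
Step in, leap out — an escape tone.
The harmony at that moment is G minor triad (G, Bb, D); E3 is not a chord tone.
It is approached by step up from D3 and left by leap down to Bb2.
Step in, leap out — an escape tone.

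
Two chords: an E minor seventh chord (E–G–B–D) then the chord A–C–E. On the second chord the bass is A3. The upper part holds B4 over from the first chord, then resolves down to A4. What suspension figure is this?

At the second chord the bass is A3. The suspended B4 lies a ninth above the bass; after resolving down by step to A4, the interval above the bass becomes an octave.
Suspension figures are named by those two intervals: 9–8.

9–8 suspension.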